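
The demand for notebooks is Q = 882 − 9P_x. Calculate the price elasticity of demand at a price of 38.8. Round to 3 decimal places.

-0.655

At P_x = 38.8, Q = 532.8.
dQ/dP_x = −9.
Point elasticity E = (dQ/dP_x)·(P_x/Q) = -9 × 38.8/532.8 ≈ -0.655.
|E| < 1, so demand is inelastic at this price.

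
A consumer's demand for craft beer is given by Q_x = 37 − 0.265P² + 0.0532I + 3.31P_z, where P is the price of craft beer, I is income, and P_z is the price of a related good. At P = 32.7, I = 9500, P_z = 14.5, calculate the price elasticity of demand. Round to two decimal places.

-1.85

At the given point, Q_x = 37 − 0.265(32.7)² + 0.0532(9500) + 3.31(14.5) = 37 − 283.3619 + 505.4 + 47.995 = 307.0332.
∂Q_x/∂P = −2·0.265·P = -17.331, so E_p = -17.331·(32.7/307.0332) ≈ -1.85.
|E_p| > 1: demand is elastic.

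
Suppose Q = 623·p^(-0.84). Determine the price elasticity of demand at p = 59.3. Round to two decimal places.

For a Cobb–Douglas (constant-elasticity) form Q = A·p^α·…, the elasticity with respect to p equals the exponent α at every point.
Here the exponent on p is -0.84, so the price elasticity of demand is -0.84.

-0.84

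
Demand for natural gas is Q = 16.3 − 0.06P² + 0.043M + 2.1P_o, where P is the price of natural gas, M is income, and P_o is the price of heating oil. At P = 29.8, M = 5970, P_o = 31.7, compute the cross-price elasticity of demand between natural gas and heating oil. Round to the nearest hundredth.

0.23

Q = 16.3 − 0.06(29.8)² + 0.043(5970) + 2.1(31.7) = 16.3 − 53.2824 + 256.71 + 66.57 = 286.2976.
∂Q/∂P_o = +2.1, so E_xy = 2.1·(31.7/286.2976) ≈ 0.23.
E_xy > 0: the goods are substitutes.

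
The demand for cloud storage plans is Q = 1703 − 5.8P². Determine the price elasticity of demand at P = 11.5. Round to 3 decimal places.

At P = 11.5, Q = 935.95.
dQ/dP = −2·5.8·P = −133.4.
Point elasticity E = (dQ/dP)·(P/Q) = -133.4 × 11.5/935.95 ≈ -1.639.
|E| > 1, so demand is elastic at this price.

-1.639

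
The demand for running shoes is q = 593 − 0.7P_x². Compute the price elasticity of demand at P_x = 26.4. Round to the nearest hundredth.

-9.28

At P_x = 26.4, q = 105.128.
dq/dP_x = −2·0.7·P_x = −36.96.
Point elasticity E = (dq/dP_x)·(P_x/q) = -36.96 × 26.4/105.128 ≈ -9.28.
|E| > 1, so demand is elastic at this price.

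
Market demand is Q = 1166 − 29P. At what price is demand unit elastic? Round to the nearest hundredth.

20.10

For linear demand Q = a − bP, E = −bP/(a − bP). |E| = 1 ⇒ bP = a − bP ⇒ P = a/(2b).
P = 1166/(2·29) ≈ 20.10.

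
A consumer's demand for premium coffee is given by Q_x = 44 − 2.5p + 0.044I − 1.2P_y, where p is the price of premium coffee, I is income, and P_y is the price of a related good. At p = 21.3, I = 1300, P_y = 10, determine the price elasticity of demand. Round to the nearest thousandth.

-1.481

Q_x = 44 − 2.5(21.3) + 0.044(1300) − 1.2(10) = 44 − 53.25 + 57.2 − 12 = 35.95.
∂Q_x/∂p = −2.5, so E_p = (−2.5)·(21.3/35.95) ≈ -1.481.
|E_p| > 1: demand is elastic.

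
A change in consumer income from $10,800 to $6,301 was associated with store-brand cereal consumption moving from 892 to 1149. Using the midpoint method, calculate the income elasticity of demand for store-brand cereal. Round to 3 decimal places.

%ΔQ = (1149 − 892)/[(892+1149)/2] = 257/1020.5 ≈ 0.2518.
%ΔM = (6,301 − 10,800)/[(10,800+6,301)/2] = -4499/8550.5 ≈ -0.5262.
E_I = %ΔQ/%ΔM ≈ -0.479.
E_I < 0: inferior good.

-0.479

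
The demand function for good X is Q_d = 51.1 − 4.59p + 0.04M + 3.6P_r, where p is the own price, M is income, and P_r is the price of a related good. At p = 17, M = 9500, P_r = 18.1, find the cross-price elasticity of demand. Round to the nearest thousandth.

0.156

At the given point, Q_d = 51.1 − 4.59(17) + 0.04(9500) + 3.6(18.1) = 51.1 − 78.03 + 380 + 65.16 = 418.23.
∂Q_d/∂P_r = +3.6, so E_xy = 3.6·(18.1/418.23) ≈ 0.156.
E_xy > 0: the goods are substitutes.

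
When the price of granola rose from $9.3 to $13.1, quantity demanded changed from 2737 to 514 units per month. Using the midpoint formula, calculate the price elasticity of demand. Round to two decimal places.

-4.03

%Δq = (514 − 2737)/[(2737 + 514)/2] = -2223/1625.5 ≈ -1.3676.
%ΔP = (13.1 − 9.3)/[(9.3 + 13.1)/2] = 3.8/11.2 ≈ 0.3393.
Arc elasticity E = %Δq/%ΔP ≈ -1.3676/0.3393 ≈ -4.03.
|E| > 1: demand is elastic over this range.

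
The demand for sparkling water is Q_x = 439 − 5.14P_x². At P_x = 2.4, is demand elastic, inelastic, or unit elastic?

inelastic

At P_x = 2.4, Q_x = 409.3936.
dQ_x/dP_x = −2·5.14·P_x = −24.672.
Point elasticity E = (dQ_x/dP_x)·(P_x/Q_x) = -24.672 × 2.4/409.3936 ≈ -0.145.
|E| ≈ 0.145 < 1, so demand is inelastic.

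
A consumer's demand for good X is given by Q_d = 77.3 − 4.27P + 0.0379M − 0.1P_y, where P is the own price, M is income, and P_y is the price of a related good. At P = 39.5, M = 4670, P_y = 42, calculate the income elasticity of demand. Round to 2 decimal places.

2.17

Substituting, Q_d = 77.3 − 4.27(39.5) + 0.0379(4670) − 0.1(42) = 77.3 − 168.665 + 176.993 − 4.2 = 81.428.
∂Q_d/∂M = +0.0379, so E_I = 0.0379·(4670/81.428) ≈ 2.17.
E_I > 1: normal good (luxury).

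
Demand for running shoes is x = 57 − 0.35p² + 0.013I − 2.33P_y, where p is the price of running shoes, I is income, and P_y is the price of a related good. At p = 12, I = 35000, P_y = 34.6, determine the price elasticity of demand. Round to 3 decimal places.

Substituting, x = 57 − 0.35(12)² + 0.013(35000) − 2.33(34.6) = 57 − 50.4 + 455 − 80.618 = 380.982.
∂x/∂p = −2·0.35·p = -8.4, so E_p = -8.4·(12/380.982) ≈ -0.265.
|E_p| < 1: demand is inelastic.

-0.265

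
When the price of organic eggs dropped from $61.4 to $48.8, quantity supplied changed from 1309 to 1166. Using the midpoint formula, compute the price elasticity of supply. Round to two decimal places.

%Δq = (1166 − 1309)/[(1309 + 1166)/2] = -143/1237.5 ≈ -0.1156.
%Δp = (48.8 − 61.4)/[(61.4 + 48.8)/2] = -12.6/55.1 ≈ -0.2287.
Arc elasticity E = %Δq/%Δp ≈ -0.1156/-0.2287 ≈ 0.51.
|E| < 1: supply is inelastic over this range.

0.51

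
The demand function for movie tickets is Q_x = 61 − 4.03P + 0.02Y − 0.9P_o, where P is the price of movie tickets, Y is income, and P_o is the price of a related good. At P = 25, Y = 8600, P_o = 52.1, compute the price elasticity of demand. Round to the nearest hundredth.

-1.18

Q_x = 61 − 4.03(25) + 0.02(8600) − 0.9(52.1) = 61 − 100.75 + 172 − 46.89 = 85.36.
∂Q_x/∂P = −4.03, so E_p = (−4.03)·(25/85.36) ≈ -1.18.
|E_p| > 1: demand is elastic.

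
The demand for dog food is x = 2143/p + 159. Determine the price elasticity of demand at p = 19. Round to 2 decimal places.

-0.41

At p = 19, x = 271.7895.
dx/dp = −2143/p² = −5.9363.
Point elasticity E = (dx/dp)·(p/x) = -5.9363 × 19/271.7895 ≈ -0.41.
|E| < 1, so demand is inelastic at this price.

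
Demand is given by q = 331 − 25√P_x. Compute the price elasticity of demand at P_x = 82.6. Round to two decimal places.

At P_x = 82.6, q = 103.7886.
dq/dP_x = −25/(2√P_x) = −25/(2·9.0885).
Point elasticity E = (dq/dP_x)·(P_x/q) = -1.3754 × 82.6/103.7886 ≈ -1.09.
|E| > 1, so demand is elastic at this price.

-1.09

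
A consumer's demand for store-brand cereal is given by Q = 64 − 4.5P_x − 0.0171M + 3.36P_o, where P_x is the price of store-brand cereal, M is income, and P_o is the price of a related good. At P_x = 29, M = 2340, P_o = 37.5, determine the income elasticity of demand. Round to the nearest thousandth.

-2.053

Substituting, Q = 64 − 4.5(29) − 0.0171(2340) + 3.36(37.5) = 64 − 130.5 − 40.014 + 126 = 19.486.
∂Q/∂M = −0.0171, so E_I = -0.0171·(2340/19.486) ≈ -2.053.
E_I < 0: inferior good.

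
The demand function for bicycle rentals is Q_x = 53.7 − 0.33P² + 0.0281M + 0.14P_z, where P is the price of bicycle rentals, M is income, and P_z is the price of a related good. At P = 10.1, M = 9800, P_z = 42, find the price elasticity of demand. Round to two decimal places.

-0.22

Q_x = 53.7 − 0.33(10.1)² + 0.0281(9800) + 0.14(42) = 53.7 − 33.6633 + 275.38 + 5.88 = 301.2967.
∂Q_x/∂P = −2·0.33·P = -6.666, so E_p = -6.666·(10.1/301.2967) ≈ -0.22.
|E_p| < 1: demand is inelastic.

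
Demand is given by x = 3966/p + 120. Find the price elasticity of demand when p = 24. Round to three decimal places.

-0.579

At p = 24, x = 285.25.
dx/dp = −3966/p² = −6.8854.
Point elasticity E = (dx/dp)·(p/x) = -6.8854 × 24/285.25 ≈ -0.579.
|E| < 1, so demand is inelastic at this price.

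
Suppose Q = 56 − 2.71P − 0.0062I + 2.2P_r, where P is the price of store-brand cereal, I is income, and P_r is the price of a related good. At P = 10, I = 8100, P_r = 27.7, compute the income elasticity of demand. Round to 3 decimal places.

-1.268

Q = 56 − 2.71(10) − 0.0062(8100) + 2.2(27.7) = 56 − 27.1 − 50.22 + 60.94 = 39.62.
∂Q/∂I = −0.0062, so E_I = -0.0062·(8100/39.62) ≈ -1.268.
E_I < 0: inferior good.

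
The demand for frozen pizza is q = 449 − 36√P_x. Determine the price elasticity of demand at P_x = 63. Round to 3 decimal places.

At P_x = 63, q = 163.2589.
dq/dP_x = −36/(2√P_x) = −36/(2·7.9373).
Point elasticity E = (dq/dP_x)·(P_x/q) = -2.2678 × 63/163.2589 ≈ -0.875.
|E| < 1, so demand is inelastic at this price.

-0.875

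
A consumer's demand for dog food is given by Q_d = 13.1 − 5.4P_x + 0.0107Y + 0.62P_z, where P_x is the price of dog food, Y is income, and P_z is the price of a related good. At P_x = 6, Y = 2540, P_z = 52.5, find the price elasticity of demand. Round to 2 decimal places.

-0.80

Q_d = 13.1 − 5.4(6) + 0.0107(2540) + 0.62(52.5) = 13.1 − 32.4 + 27.178 + 32.55 = 40.428.
∂Q_d/∂P_x = −5.4, so E_p = (−5.4)·(6/40.428) ≈ -0.80.
|E_p| < 1: demand is inelastic.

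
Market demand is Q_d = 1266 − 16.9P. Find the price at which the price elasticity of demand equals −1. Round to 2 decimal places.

For linear demand Q_d = a − bP, E = −bP/(a − bP). |E| = 1 ⇒ bP = a − bP ⇒ P = a/(2b).
P = 1266/(2·16.9) ≈ 37.46.

37.46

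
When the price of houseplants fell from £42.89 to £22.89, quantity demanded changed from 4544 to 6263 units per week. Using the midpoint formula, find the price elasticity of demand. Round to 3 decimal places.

-0.523

%Δq = (6263 − 4544)/[(4544 + 6263)/2] = 1719/5403.5 ≈ 0.3181.
%Δp = (22.89 − 42.89)/[(42.89 + 22.89)/2] = -20/32.89 ≈ -0.6081.
Arc elasticity E = %Δq/%Δp ≈ 0.3181/-0.6081 ≈ -0.523.
|E| < 1: demand is inelastic over this range.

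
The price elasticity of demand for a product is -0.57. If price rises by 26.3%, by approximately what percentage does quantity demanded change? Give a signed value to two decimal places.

%ΔQ ≈ E × %ΔP = (-0.57) × (26.3%) ≈ -14.99%.

-14.99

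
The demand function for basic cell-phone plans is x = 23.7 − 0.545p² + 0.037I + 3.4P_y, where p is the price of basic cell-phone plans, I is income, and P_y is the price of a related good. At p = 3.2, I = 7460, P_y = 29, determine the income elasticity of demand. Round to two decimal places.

0.70

First evaluate x: 23.7 − 0.545(3.2)² + 0.037(7460) + 3.4(29) = 23.7 − 5.5808 + 276.02 + 98.6 = 392.7392.
∂x/∂I = +0.037, so E_I = 0.037·(7460/392.7392) ≈ 0.70.
E_I ∈ (0,1): normal good (necessity).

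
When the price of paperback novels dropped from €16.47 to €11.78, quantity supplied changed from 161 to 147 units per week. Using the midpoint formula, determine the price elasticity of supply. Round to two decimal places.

%ΔQ = (147 − 161)/[(161 + 147)/2] = -14/154 ≈ -0.0909.
%ΔP = (11.78 − 16.47)/[(16.47 + 11.78)/2] = -4.69/14.125 ≈ -0.3320.
Arc elasticity E = %ΔQ/%ΔP ≈ -0.0909/-0.3320 ≈ 0.27.
|E| < 1: supply is inelastic over this range.

0.27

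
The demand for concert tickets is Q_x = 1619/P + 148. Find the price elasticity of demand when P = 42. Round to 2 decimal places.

At P = 42, Q_x = 186.5476.
dQ_x/dP = −1619/P² = −0.9178.
Point elasticity E = (dQ_x/dP)·(P/Q_x) = -0.9178 × 42/186.5476 ≈ -0.21.
|E| < 1, so demand is inelastic at this price.

-0.21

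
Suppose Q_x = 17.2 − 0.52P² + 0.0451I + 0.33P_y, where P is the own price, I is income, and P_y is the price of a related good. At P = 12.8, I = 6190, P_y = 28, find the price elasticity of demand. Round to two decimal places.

Q_x = 17.2 − 0.52(12.8)² + 0.0451(6190) + 0.33(28) = 17.2 − 85.1968 + 279.169 + 9.24 = 220.4122.
∂Q_x/∂P = −2·0.52·P = -13.312, so E_p = -13.312·(12.8/220.4122) ≈ -0.77.
|E_p| < 1: demand is inelastic.

-0.77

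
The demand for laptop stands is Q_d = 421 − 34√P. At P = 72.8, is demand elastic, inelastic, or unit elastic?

elastic

At P = 72.8, Q_d = 130.9021.
dQ_d/dP = −34/(2√P) = −34/(2·8.5323).
Point elasticity E = (dQ_d/dP)·(P/Q_d) = -1.9924 × 72.8/130.9021 ≈ -1.108.
|E| ≈ 1.108 > 1, so demand is elastic.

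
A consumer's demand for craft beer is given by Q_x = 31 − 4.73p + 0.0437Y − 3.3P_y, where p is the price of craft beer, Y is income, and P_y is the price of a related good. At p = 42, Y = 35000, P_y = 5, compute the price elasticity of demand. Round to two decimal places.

At the given point, Q_x = 31 − 4.73(42) + 0.0437(35000) − 3.3(5) = 31 − 198.66 + 1529.5 − 16.5 = 1345.34.
∂Q_x/∂p = −4.73, so E_p = (−4.73)·(42/1345.34) ≈ -0.15.
|E_p| < 1: demand is inelastic.

-0.15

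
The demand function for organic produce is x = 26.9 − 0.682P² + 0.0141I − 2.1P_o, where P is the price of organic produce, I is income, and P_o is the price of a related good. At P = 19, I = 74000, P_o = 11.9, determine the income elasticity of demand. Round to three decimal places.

Evaluating quantity at (P, I, P_o) gives x = 26.9 − 0.682(19)² + 0.0141(74000) − 2.1(11.9) = 26.9 − 246.202 + 1043.4 − 24.99 = 799.108.
∂x/∂I = +0.0141, so E_I = 0.0141·(74000/799.108) ≈ 1.306.
E_I > 1: normal good (luxury).

1.306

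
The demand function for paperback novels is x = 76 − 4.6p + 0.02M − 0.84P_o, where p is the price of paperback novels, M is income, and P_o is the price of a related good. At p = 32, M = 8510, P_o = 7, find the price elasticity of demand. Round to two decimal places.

At the given point, x = 76 − 4.6(32) + 0.02(8510) − 0.84(7) = 76 − 147.2 + 170.2 − 5.88 = 93.12.
∂x/∂p = −4.6, so E_p = (−4.6)·(32/93.12) ≈ -1.58.
|E_p| > 1: demand is elastic.

-1.58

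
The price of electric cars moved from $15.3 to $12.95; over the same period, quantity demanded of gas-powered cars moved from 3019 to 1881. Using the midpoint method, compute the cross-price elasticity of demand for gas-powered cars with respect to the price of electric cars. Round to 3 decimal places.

2.792

%ΔQ_x = (1881 − 3019)/[(3019+1881)/2] = -1138/2450 ≈ -0.4645.
%ΔP_y = (12.95 − 15.3)/[(15.3+12.95)/2] ≈ -0.1664.
E_xy = -0.4645/-0.1664 ≈ 2.792.
E_xy > 0, so gas-powered cars and electric cars are substitutes.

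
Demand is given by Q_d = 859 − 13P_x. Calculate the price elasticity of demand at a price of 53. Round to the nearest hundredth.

-4.05

At P_x = 53, Q_d = 170.
dQ_d/dP_x = −13.
Point elasticity E = (dQ_d/dP_x)·(P_x/Q_d) = -13 × 53/170 ≈ -4.05.
|E| > 1, so demand is elastic at this price.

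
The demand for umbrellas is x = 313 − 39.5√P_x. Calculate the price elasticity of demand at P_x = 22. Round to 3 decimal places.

-0.725

At P_x = 22, x = 127.7286.
dx/dP_x = −39.5/(2√P_x) = −39.5/(2·4.6904).
Point elasticity E = (dx/dP_x)·(P_x/x) = -4.2107 × 22/127.7286 ≈ -0.725.
|E| < 1, so demand is inelastic at this price.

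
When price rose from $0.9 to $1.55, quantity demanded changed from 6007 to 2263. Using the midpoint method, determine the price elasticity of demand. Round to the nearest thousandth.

-1.706

%Δq = (2263 − 6007)/[(6007 + 2263)/2] = -3744/4135 ≈ -0.9054.
%Δp = (1.55 − 0.9)/[(0.9 + 1.55)/2] = 0.65/1.225 ≈ 0.5306.
Arc elasticity E = %Δq/%Δp ≈ -0.9054/0.5306 ≈ -1.706.
|E| > 1: demand is elastic over this range.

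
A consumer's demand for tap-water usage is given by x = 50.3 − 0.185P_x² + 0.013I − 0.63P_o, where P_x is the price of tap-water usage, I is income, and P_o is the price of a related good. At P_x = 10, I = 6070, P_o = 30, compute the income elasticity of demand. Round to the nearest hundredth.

Substituting, x = 50.3 − 0.185(10)² + 0.013(6070) − 0.63(30) = 50.3 − 18.5 + 78.91 − 18.9 = 91.81.
∂x/∂I = +0.013, so E_I = 0.013·(6070/91.81) ≈ 0.86.
E_I ∈ (0,1): normal good (necessity).

0.86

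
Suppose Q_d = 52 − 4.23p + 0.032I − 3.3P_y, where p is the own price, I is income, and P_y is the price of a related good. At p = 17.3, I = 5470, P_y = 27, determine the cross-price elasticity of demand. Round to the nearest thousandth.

Substituting, Q_d = 52 − 4.23(17.3) + 0.032(5470) − 3.3(27) = 52 − 73.179 + 175.04 − 89.1 = 64.761.
∂Q_d/∂P_y = −3.3, so E_xy = -3.3·(27/64.761) ≈ -1.376.
E_xy < 0: the goods are complements.

-1.376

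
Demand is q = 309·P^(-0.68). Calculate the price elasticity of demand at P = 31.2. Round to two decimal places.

For a Cobb–Douglas (constant-elasticity) form q = A·P^α·…, the elasticity with respect to P equals the exponent α at every point.
Here the exponent on P is -0.68, so the price elasticity of demand is -0.68.

-0.68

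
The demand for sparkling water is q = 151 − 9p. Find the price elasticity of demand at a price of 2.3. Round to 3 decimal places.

At p = 2.3, q = 130.3.
dq/dp = −9.
Point elasticity E = (dq/dp)·(p/q) = -9 × 2.3/130.3 ≈ -0.159.
|E| < 1, so demand is inelastic at this price.

-0.159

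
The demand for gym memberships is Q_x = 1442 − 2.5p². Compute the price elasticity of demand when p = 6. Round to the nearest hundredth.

-0.13

At p = 6, Q_x = 1352.
dQ_x/dp = −2·2.5·p = −30.
Point elasticity E = (dQ_x/dp)·(p/Q_x) = -30 × 6/1352 ≈ -0.13.
|E| < 1, so demand is inelastic at this price.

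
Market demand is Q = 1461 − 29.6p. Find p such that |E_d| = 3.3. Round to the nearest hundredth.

Set −bp/(a − bp) = −3.3 ⇒ bp = 3.3(a − bp) ⇒ bp(1+3.3) = 3.3·a.
p = 3.3·1461/(29.6·4.3) ≈ 37.88.

37.88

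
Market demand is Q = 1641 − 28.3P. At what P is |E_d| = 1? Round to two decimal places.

28.99

For linear demand Q = a − bP, E = −bP/(a − bP). |E| = 1 ⇒ bP = a − bP ⇒ P = a/(2b).
P = 1641/(2·28.3) ≈ 28.99.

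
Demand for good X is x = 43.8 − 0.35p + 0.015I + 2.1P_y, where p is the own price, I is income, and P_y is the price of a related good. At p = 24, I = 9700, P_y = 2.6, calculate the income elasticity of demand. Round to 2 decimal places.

First evaluate x: 43.8 − 0.35(24) + 0.015(9700) + 2.1(2.6) = 43.8 − 8.4 + 145.5 + 5.46 = 186.36.
∂x/∂I = +0.015, so E_I = 0.015·(9700/186.36) ≈ 0.78.
E_I ∈ (0,1): normal good (necessity).

0.78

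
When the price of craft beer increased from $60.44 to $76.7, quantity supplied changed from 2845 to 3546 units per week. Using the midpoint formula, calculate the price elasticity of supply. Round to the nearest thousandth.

%ΔQ = (3546 − 2845)/[(2845 + 3546)/2] = 701/3195.5 ≈ 0.2194.
%Δp = (76.7 − 60.44)/[(60.44 + 76.7)/2] = 16.26/68.57 ≈ 0.2371.
Arc elasticity E = %ΔQ/%Δp ≈ 0.2194/0.2371 ≈ 0.925.
|E| < 1: supply is inelastic over this range.

0.925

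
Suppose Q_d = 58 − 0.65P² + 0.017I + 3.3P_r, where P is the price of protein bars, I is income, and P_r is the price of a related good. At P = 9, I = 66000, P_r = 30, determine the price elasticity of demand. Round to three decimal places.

-0.086

At the given point, Q_d = 58 − 0.65(9)² + 0.017(66000) + 3.3(30) = 58 − 52.65 + 1122 + 99 = 1226.35.
∂Q_d/∂P = −2·0.65·P = -11.7, so E_p = -11.7·(9/1226.35) ≈ -0.086.
|E_p| < 1: demand is inelastic.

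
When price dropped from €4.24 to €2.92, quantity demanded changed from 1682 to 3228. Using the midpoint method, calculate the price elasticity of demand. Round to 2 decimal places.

%Δq = (3228 − 1682)/[(1682 + 3228)/2] = 1546/2455 ≈ 0.6297.
%ΔP = (2.92 − 4.24)/[(4.24 + 2.92)/2] = -1.32/3.58 ≈ -0.3687.
Arc elasticity E = %Δq/%ΔP ≈ 0.6297/-0.3687 ≈ -1.71.
|E| > 1: demand is elastic over this range.

-1.71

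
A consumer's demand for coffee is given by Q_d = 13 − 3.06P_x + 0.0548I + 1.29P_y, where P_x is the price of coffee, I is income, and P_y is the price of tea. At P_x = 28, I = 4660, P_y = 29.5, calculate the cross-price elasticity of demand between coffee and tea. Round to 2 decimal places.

Evaluating quantity at (P_x, I, P_y) gives Q_d = 13 − 3.06(28) + 0.0548(4660) + 1.29(29.5) = 13 − 85.68 + 255.368 + 38.055 = 220.743.
∂Q_d/∂P_y = +1.29, so E_xy = 1.29·(29.5/220.743) ≈ 0.17.
E_xy > 0: the goods are substitutes.

0.17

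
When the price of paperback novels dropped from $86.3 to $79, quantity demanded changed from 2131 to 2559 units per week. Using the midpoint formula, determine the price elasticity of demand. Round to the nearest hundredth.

%ΔQ = (2559 − 2131)/[(2131 + 2559)/2] = 428/2345 ≈ 0.1825.
%Δp = (79 − 86.3)/[(86.3 + 79)/2] = -7.3/82.65 ≈ -0.0883.
Arc elasticity E = %ΔQ/%Δp ≈ 0.1825/-0.0883 ≈ -2.07.
|E| > 1: demand is elastic over this range.

-2.07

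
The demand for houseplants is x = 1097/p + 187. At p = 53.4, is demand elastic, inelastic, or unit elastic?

At p = 53.4, x = 207.5431.
dx/dp = −1097/p² = −0.3847.
Point elasticity E = (dx/dp)·(p/x) = -0.3847 × 53.4/207.5431 ≈ -0.099.
|E| ≈ 0.099 < 1, so demand is inelastic.

inelastic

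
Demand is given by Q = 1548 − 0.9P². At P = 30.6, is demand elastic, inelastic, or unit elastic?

At P = 30.6, Q = 705.276.
dQ/dP = −2·0.9·P = −55.08.
Point elasticity E = (dQ/dP)·(P/Q) = -55.08 × 30.6/705.276 ≈ -2.390.
|E| ≈ 2.390 > 1, so demand is elastic.

elastic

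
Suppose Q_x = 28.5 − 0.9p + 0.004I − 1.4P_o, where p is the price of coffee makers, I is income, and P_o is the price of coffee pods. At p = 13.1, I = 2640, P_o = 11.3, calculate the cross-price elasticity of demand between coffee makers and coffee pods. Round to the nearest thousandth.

-1.382

Evaluating quantity at (p, I, P_o) gives Q_x = 28.5 − 0.9(13.1) + 0.004(2640) − 1.4(11.3) = 28.5 − 11.79 + 10.56 − 15.82 = 11.45.
∂Q_x/∂P_o = −1.4, so E_xy = -1.4·(11.3/11.45) ≈ -1.382.
E_xy < 0: the goods are complements.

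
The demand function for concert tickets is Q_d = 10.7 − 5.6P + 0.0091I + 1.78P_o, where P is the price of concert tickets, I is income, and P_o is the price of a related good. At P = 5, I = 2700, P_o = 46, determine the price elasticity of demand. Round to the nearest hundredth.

Substituting, Q_d = 10.7 − 5.6(5) + 0.0091(2700) + 1.78(46) = 10.7 − 28 + 24.57 + 81.88 = 89.15.
∂Q_d/∂P = −5.6, so E_p = (−5.6)·(5/89.15) ≈ -0.31.
|E_p| < 1: demand is inelastic.

-0.31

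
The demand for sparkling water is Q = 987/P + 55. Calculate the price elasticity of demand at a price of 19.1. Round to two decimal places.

-0.48

At P = 19.1, Q = 106.6754.
dQ/dP = −987/P² = −2.7055.
Point elasticity E = (dQ/dP)·(P/Q) = -2.7055 × 19.1/106.6754 ≈ -0.48.
|E| < 1, so demand is inelastic at this price.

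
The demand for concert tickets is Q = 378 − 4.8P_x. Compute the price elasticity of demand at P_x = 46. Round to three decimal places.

-1.405

At P_x = 46, Q = 157.2.
dQ/dP_x = −4.8.
Point elasticity E = (dQ/dP_x)·(P_x/Q) = -4.8 × 46/157.2 ≈ -1.405.
|E| > 1, so demand is elastic at this price.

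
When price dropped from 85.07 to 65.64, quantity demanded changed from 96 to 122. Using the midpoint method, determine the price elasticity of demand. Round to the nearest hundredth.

-0.93

%Δq = (122 − 96)/[(96 + 122)/2] = 26/109 ≈ 0.2385.
%ΔP = (65.64 − 85.07)/[(85.07 + 65.64)/2] = -19.43/75.355 ≈ -0.2578.
Arc elasticity E = %Δq/%ΔP ≈ 0.2385/-0.2578 ≈ -0.93.
|E| < 1: demand is inelastic over this range.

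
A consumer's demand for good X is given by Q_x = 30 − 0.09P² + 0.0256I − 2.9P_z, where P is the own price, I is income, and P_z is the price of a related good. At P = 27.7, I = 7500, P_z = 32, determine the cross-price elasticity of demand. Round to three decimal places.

Evaluating quantity at (P, I, P_z) gives Q_x = 30 − 0.09(27.7)² + 0.0256(7500) − 2.9(32) = 30 − 69.0561 + 192 − 92.8 = 60.1439.
∂Q_x/∂P_z = −2.9, so E_xy = -2.9·(32/60.1439) ≈ -1.543.
E_xy < 0: the goods are complements.

-1.543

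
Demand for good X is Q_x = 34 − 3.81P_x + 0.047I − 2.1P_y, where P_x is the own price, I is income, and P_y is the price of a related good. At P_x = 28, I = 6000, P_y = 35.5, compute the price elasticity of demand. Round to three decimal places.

Q_x = 34 − 3.81(28) + 0.047(6000) − 2.1(35.5) = 34 − 106.68 + 282 − 74.55 = 134.77.
∂Q_x/∂P_x = −3.81, so E_p = (−3.81)·(28/134.77) ≈ -0.792.
|E_p| < 1: demand is inelastic.

-0.792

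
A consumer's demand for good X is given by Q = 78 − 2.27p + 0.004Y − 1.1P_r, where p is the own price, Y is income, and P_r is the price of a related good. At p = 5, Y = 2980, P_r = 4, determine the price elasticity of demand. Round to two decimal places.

Q = 78 − 2.27(5) + 0.004(2980) − 1.1(4) = 78 − 11.35 + 11.92 − 4.4 = 74.17.
∂Q/∂p = −2.27, so E_p = (−2.27)·(5/74.17) ≈ -0.15.
|E_p| < 1: demand is inelastic.

-0.15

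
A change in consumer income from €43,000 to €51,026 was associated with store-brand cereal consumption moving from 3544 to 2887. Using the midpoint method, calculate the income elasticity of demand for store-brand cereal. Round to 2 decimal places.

-1.20

%ΔQ = (2887 − 3544)/[(3544+2887)/2] = -657/3215.5 ≈ -0.2043.
%ΔI = (51,026 − 43,000)/[(43,000+51,026)/2] = 8026/47013 ≈ 0.1707.
E_I = %ΔQ/%ΔI ≈ -1.20.
E_I < 0: inferior good.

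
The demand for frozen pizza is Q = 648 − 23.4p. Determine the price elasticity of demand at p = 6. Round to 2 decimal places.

-0.28

At p = 6, Q = 507.6.
dQ/dp = −23.4.
Point elasticity E = (dQ/dp)·(p/Q) = -23.4 × 6/507.6 ≈ -0.28.
|E| < 1, so demand is inelastic at this price.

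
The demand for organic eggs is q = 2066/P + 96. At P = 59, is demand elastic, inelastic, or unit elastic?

At P = 59, q = 131.0169.
dq/dP = −2066/P² = −0.5935.
Point elasticity E = (dq/dP)·(P/q) = -0.5935 × 59/131.0169 ≈ -0.267.
|E| ≈ 0.267 < 1, so demand is inelastic.

inelastic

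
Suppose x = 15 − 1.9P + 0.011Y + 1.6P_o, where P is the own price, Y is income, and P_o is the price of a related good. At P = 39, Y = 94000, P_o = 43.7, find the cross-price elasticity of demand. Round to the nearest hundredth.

x = 15 − 1.9(39) + 0.011(94000) + 1.6(43.7) = 15 − 74.1 + 1034 + 69.92 = 1044.82.
∂x/∂P_o = +1.6, so E_xy = 1.6·(43.7/1044.82) ≈ 0.07.
E_xy > 0: the goods are substitutes.

0.07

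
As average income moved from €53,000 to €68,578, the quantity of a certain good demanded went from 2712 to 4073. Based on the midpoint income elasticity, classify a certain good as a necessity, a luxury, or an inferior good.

luxury

%ΔQ = (4073 − 2712)/[(2712+4073)/2] = 1361/3392.5 ≈ 0.4012.
%ΔM = (68,578 − 53,000)/[(53,000+68,578)/2] = 15578/60789 ≈ 0.2563.
E_I = %ΔQ/%ΔM ≈ 1.565.
E_I > 1: normal good (luxury).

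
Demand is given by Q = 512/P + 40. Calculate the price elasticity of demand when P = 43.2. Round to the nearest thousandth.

At P = 43.2, Q = 51.8519.
dQ/dP = −512/P² = −0.2743.
Point elasticity E = (dQ/dP)·(P/Q) = -0.2743 × 43.2/51.8519 ≈ -0.229.
|E| < 1, so demand is inelastic at this price.

-0.229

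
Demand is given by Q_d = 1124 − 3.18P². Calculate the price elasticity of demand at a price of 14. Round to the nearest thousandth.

-2.490

At P = 14, Q_d = 500.72.
dQ_d/dP = −2·3.18·P = −89.04.
Point elasticity E = (dQ_d/dP)·(P/Q_d) = -89.04 × 14/500.72 ≈ -2.490.
|E| > 1, so demand is elastic at this price.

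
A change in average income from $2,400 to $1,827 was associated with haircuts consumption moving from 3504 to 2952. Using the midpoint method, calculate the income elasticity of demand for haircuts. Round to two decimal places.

0.63

%ΔQ = (2952 − 3504)/[(3504+2952)/2] = -552/3228 ≈ -0.1710.
%ΔM = (1,827 − 2,400)/[(2,400+1,827)/2] = -573/2113.5 ≈ -0.2711.
E_I = %ΔQ/%ΔM ≈ 0.63.
E_I ∈ (0,1): normal good (necessity).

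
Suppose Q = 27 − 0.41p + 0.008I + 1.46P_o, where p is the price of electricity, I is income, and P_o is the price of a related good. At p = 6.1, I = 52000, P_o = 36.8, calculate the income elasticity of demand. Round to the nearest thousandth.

0.842

At the given point, Q = 27 − 0.41(6.1) + 0.008(52000) + 1.46(36.8) = 27 − 2.501 + 416 + 53.728 = 494.227.
∂Q/∂I = +0.008, so E_I = 0.008·(52000/494.227) ≈ 0.842.
E_I ∈ (0,1): normal good (necessity).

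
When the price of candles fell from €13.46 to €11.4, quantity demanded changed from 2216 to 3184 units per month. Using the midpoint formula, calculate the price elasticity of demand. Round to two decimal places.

%ΔQ = (3184 − 2216)/[(2216 + 3184)/2] = 968/2700 ≈ 0.3585.
%Δp = (11.4 − 13.46)/[(13.46 + 11.4)/2] = -2.06/12.43 ≈ -0.1657.
Arc elasticity E = %ΔQ/%Δp ≈ 0.3585/-0.1657 ≈ -2.16.
|E| > 1: demand is elastic over this range.

-2.16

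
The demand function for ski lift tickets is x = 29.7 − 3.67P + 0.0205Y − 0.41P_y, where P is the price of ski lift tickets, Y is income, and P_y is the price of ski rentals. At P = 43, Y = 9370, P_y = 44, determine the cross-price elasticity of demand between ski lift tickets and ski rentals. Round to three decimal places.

Evaluating quantity at (P, Y, P_y) gives x = 29.7 − 3.67(43) + 0.0205(9370) − 0.41(44) = 29.7 − 157.81 + 192.085 − 18.04 = 45.935.
∂x/∂P_y = −0.41, so E_xy = -0.41·(44/45.935) ≈ -0.393.
E_xy < 0: the goods are complements.

-0.393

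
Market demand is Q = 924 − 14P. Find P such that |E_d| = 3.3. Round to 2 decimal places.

50.65

Set −bP/(a − bP) = −3.3 ⇒ bP = 3.3(a − bP) ⇒ bP(1+3.3) = 3.3·a.
P = 3.3·924/(14·4.3) ≈ 50.65.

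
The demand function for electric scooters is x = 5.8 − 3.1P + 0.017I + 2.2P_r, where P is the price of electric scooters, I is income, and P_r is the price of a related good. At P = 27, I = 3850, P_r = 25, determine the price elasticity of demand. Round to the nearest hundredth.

x = 5.8 − 3.1(27) + 0.017(3850) + 2.2(25) = 5.8 − 83.7 + 65.45 + 55 = 42.55.
∂x/∂P = −3.1, so E_p = (−3.1)·(27/42.55) ≈ -1.97.
|E_p| > 1: demand is elastic.

-1.97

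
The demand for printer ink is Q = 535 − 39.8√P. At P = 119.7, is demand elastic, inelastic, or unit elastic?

At P = 119.7, Q = 99.5582.
dQ/dP = −39.8/(2√P) = −39.8/(2·10.9407).
Point elasticity E = (dQ/dP)·(P/Q) = -1.8189 × 119.7/99.5582 ≈ -2.187.
|E| ≈ 2.187 > 1, so demand is elastic.

elastic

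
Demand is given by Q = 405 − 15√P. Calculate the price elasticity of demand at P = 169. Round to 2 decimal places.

-0.46

At P = 169, Q = 210.
dQ/dP = −15/(2√P) = −15/(2·13).
Point elasticity E = (dQ/dP)·(P/Q) = -0.5769 × 169/210 ≈ -0.46.
|E| < 1, so demand is inelastic at this price.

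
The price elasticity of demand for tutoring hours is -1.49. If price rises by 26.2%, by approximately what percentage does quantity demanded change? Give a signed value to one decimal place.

%ΔQ ≈ E × %ΔP = (-1.49) × (26.2%) ≈ -39.0%.

-39.0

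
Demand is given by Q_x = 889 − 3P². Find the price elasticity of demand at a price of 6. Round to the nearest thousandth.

At P = 6, Q_x = 781.
dQ_x/dP = −2·3·P = −36.
Point elasticity E = (dQ_x/dP)·(P/Q_x) = -36 × 6/781 ≈ -0.277.
|E| < 1, so demand is inelastic at this price.

-0.277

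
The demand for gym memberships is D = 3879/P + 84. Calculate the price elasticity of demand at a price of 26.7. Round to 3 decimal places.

-0.634

At P = 26.7, D = 229.2809.
dD/dP = −3879/P² = −5.4412.
Point elasticity E = (dD/dP)·(P/D) = -5.4412 × 26.7/229.2809 ≈ -0.634.
|E| < 1, so demand is inelastic at this price.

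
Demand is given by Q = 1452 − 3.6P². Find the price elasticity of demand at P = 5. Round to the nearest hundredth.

At P = 5, Q = 1362.
dQ/dP = −2·3.6·P = −36.
Point elasticity E = (dQ/dP)·(P/Q) = -36 × 5/1362 ≈ -0.13.
|E| < 1, so demand is inelastic at this price.

-0.13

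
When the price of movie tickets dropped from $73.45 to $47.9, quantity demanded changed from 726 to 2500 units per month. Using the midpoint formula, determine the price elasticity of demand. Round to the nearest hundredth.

%ΔQ = (2500 − 726)/[(726 + 2500)/2] = 1774/1613 ≈ 1.0998.
%Δp = (47.9 − 73.45)/[(73.45 + 47.9)/2] = -25.55/60.675 ≈ -0.4211.
Arc elasticity E = %ΔQ/%Δp ≈ 1.0998/-0.4211 ≈ -2.61.
|E| > 1: demand is elastic over this range.

-2.61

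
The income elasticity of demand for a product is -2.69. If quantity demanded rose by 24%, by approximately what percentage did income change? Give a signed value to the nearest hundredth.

-8.92

%ΔQ ≈ E × %ΔI ⇒ %ΔI = %ΔQ / E = (24%)/(-2.69) ≈ -8.92%.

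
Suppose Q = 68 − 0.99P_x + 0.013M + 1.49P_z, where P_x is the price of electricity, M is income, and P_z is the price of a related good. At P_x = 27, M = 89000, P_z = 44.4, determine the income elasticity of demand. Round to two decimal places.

0.92

Substituting, Q = 68 − 0.99(27) + 0.013(89000) + 1.49(44.4) = 68 − 26.73 + 1157 + 66.156 = 1264.426.
∂Q/∂M = +0.013, so E_I = 0.013·(89000/1264.426) ≈ 0.92.
E_I ∈ (0,1): normal good (necessity).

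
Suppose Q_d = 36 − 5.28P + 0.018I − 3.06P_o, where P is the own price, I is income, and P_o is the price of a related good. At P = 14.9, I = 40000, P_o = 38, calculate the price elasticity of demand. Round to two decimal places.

-0.14

Substituting, Q_d = 36 − 5.28(14.9) + 0.018(40000) − 3.06(38) = 36 − 78.672 + 720 − 116.28 = 561.048.
∂Q_d/∂P = −5.28, so E_p = (−5.28)·(14.9/561.048) ≈ -0.14.
|E_p| < 1: demand is inelastic.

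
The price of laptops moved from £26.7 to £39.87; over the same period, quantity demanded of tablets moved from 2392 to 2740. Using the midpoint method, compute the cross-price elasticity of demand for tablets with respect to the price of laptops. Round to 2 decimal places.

0.34

%ΔQ_x = (2740 − 2392)/[(2392+2740)/2] = 348/2566 ≈ 0.1356.
%ΔP_y = (39.87 − 26.7)/[(26.7+39.87)/2] ≈ 0.3957.
E_xy = 0.1356/0.3957 ≈ 0.34.
E_xy > 0, so tablets and laptops are substitutes.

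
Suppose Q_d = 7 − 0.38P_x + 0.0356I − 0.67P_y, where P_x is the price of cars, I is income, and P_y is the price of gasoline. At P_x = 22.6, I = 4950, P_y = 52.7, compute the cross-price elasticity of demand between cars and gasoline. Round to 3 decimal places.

First evaluate Q_d: 7 − 0.38(22.6) + 0.0356(4950) − 0.67(52.7) = 7 − 8.588 + 176.22 − 35.309 = 139.323.
∂Q_d/∂P_y = −0.67, so E_xy = -0.67·(52.7/139.323) ≈ -0.253.
E_xy < 0: the goods are complements.

-0.253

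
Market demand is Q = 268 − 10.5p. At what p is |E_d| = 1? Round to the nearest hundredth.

12.76

For linear demand Q = a − bp, E = −bp/(a − bp). |E| = 1 ⇒ bp = a − bp ⇒ p = a/(2b).
p = 268/(2·10.5) ≈ 12.76.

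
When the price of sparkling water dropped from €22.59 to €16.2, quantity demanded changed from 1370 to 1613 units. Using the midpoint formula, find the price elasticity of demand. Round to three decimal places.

-0.495

%ΔQ = (1613 − 1370)/[(1370 + 1613)/2] = 243/1491.5 ≈ 0.1629.
%ΔP = (16.2 − 22.59)/[(22.59 + 16.2)/2] = -6.39/19.395 ≈ -0.3295.
Arc elasticity E = %ΔQ/%ΔP ≈ 0.1629/-0.3295 ≈ -0.495.
|E| < 1: demand is inelastic over this range.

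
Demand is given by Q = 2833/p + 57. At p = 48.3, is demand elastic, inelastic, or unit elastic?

At p = 48.3, Q = 115.6542.
dQ/dp = −2833/p² = −1.2144.
Point elasticity E = (dQ/dp)·(p/Q) = -1.2144 × 48.3/115.6542 ≈ -0.507.
|E| ≈ 0.507 < 1, so demand is inelastic.

inelastic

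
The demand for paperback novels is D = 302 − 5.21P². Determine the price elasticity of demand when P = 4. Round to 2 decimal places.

-0.76

At P = 4, D = 218.64.
dD/dP = −2·5.21·P = −41.68.
Point elasticity E = (dD/dP)·(P/D) = -41.68 × 4/218.64 ≈ -0.76.
|E| < 1, so demand is inelastic at this price.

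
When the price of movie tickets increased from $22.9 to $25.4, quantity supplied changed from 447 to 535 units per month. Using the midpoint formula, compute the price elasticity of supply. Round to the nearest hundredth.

%Δq = (535 − 447)/[(447 + 535)/2] = 88/491 ≈ 0.1792.
%Δp = (25.4 − 22.9)/[(22.9 + 25.4)/2] = 2.5/24.15 ≈ 0.1035.
Arc elasticity E = %Δq/%Δp ≈ 0.1792/0.1035 ≈ 1.73.
|E| > 1: supply is elastic over this range.

1.73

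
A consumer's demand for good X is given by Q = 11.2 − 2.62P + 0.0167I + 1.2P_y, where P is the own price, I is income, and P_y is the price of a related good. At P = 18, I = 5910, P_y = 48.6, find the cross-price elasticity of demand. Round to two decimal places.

Substituting, Q = 11.2 − 2.62(18) + 0.0167(5910) + 1.2(48.6) = 11.2 − 47.16 + 98.697 + 58.32 = 121.057.
∂Q/∂P_y = +1.2, so E_xy = 1.2·(48.6/121.057) ≈ 0.48.
E_xy > 0: the goods are substitutes.

0.48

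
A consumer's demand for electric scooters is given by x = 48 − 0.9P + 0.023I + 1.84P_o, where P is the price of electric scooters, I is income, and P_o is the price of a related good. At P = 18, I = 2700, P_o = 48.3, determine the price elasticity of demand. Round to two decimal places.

x = 48 − 0.9(18) + 0.023(2700) + 1.84(48.3) = 48 − 16.2 + 62.1 + 88.872 = 182.772.
∂x/∂P = −0.9, so E_p = (−0.9)·(18/182.772) ≈ -0.09.
|E_p| < 1: demand is inelastic.

-0.09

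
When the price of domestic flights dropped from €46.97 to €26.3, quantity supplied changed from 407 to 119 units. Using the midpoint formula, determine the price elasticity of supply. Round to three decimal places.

%ΔQ = (119 − 407)/[(407 + 119)/2] = -288/263 ≈ -1.0951.
%Δp = (26.3 − 46.97)/[(46.97 + 26.3)/2] = -20.67/36.635 ≈ -0.5642.
Arc elasticity E = %ΔQ/%Δp ≈ -1.0951/-0.5642 ≈ 1.941.
|E| > 1: supply is elastic over this range.

1.941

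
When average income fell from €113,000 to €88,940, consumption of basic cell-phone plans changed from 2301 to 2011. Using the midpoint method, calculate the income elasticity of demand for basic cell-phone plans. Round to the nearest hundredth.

0.56

%ΔQ = (2011 − 2301)/[(2301+2011)/2] = -290/2156 ≈ -0.1345.
%ΔM = (88,940 − 113,000)/[(113,000+88,940)/2] = -24060/100970 ≈ -0.2383.
E_I = %ΔQ/%ΔM ≈ 0.56.
E_I ∈ (0,1): normal good (necessity).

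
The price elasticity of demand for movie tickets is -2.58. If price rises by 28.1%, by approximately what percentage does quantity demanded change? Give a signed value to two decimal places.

%ΔQ ≈ E × %ΔP = (-2.58) × (28.1%) ≈ -72.50%.

-72.50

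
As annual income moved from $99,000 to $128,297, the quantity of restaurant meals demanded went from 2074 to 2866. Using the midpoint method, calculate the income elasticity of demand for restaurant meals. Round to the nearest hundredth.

%ΔQ = (2866 − 2074)/[(2074+2866)/2] = 792/2470 ≈ 0.3206.
%ΔM = (128,297 − 99,000)/[(99,000+128,297)/2] = 29297/113648.5 ≈ 0.2578.
E_I = %ΔQ/%ΔM ≈ 1.24.
E_I > 1: normal good (luxury).

1.24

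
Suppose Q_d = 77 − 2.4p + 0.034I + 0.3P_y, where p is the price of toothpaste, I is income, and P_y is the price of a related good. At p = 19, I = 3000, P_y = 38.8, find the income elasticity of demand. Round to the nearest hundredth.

Evaluating quantity at (p, I, P_y) gives Q_d = 77 − 2.4(19) + 0.034(3000) + 0.3(38.8) = 77 − 45.6 + 102 + 11.64 = 145.04.
∂Q_d/∂I = +0.034, so E_I = 0.034·(3000/145.04) ≈ 0.70.
E_I ∈ (0,1): normal good (necessity).

0.70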